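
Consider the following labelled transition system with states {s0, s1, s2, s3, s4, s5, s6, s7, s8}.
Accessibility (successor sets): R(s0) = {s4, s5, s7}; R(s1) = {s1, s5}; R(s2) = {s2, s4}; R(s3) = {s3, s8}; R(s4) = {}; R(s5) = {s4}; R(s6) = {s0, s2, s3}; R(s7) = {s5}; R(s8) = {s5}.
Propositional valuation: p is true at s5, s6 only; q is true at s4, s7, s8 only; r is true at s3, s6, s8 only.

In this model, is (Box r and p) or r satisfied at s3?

Yes

At s3: Box r and p is false, r is true, so (Box r and p) or r is true.
  At s3: Box r is true, p is false, so Box r and p is false.
    At s3: Box r requires r at every successor {s3, s8}.
      At s3: r is true.
      At s8: r is true.
    So Box r is true at s3.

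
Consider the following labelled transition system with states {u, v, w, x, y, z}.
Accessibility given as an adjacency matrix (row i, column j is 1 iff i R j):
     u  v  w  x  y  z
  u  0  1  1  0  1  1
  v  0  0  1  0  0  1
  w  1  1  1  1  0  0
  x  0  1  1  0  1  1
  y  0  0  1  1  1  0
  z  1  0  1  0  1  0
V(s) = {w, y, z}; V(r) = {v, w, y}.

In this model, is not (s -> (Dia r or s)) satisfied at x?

At x: s -> (Dia r or s) is true, so not (s -> (Dia r or s)) is false.
  At x: s is false, Dia r or s is true, so s -> (Dia r or s) is true.
    At x: Dia r is true, s is false, so Dia r or s is true.
      At x: Dia r requires r at some successor in {v, w, y, z}.
        r holds at v, so Dia r is true at x.

No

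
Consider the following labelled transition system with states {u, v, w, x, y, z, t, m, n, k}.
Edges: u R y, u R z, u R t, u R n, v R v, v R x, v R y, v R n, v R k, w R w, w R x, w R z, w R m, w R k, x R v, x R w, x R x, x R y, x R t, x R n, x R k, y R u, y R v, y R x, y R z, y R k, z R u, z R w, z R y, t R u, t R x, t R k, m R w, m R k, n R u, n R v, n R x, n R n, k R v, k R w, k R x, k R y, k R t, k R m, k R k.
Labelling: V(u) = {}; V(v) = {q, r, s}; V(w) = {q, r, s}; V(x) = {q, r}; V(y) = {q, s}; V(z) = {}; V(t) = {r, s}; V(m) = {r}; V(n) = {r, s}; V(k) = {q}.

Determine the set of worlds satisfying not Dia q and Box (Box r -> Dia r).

Let φ = not Dia q and Box (Box r -> Dia r). Evaluate φ at each world:
  u (successors {y, z, t, n}): φ is false.
  v (successors {v, x, y, n, k}): φ is false.
  w (successors {w, x, z, m, k}): φ is false.
  x (successors {v, w, x, y, t, n, k}): φ is false.
  y (successors {u, v, x, z, k}): φ is false.
  z (successors {u, w, y}): φ is false.
  t (successors {u, x, k}): φ is false.
  m (successors {w, k}): φ is false.
  n (successors {u, v, x, n}): φ is false.
  k (successors {v, w, x, y, t, m, k}): φ is false.
For instance, at k:
  At k: not Dia q is false, Box (Box r -> Dia r) is true, so not Dia q and Box (Box r -> Dia r) is false.
    At k: Dia q is true, so not Dia q is false.
      At k: Dia q requires q at some successor in {v, w, x, y, t, m, k}.
        q holds at v, so Dia q is true at k.
    At k: Box (Box r -> Dia r) requires Box r -> Dia r at every successor {v, w, x, y, t, m, k}.
      At v: Box r -> Dia r is true.
      At w: Box r -> Dia r is true.
      At x: Box r -> Dia r is true.
      At y: Box r -> Dia r is true.
      At t: Box r -> Dia r is true.
      At m: Box r -> Dia r is true.
      At k: Box r -> Dia r is true.
    So Box (Box r -> Dia r) is true at k.
Satisfying worlds: none.

none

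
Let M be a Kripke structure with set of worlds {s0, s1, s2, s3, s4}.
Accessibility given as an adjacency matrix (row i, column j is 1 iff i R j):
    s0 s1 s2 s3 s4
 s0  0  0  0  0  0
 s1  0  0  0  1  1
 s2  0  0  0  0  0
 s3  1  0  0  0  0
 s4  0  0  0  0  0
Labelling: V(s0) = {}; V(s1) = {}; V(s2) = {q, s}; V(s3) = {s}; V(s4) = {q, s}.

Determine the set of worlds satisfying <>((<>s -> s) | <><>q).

s1, s3

Let φ = <>((<>s -> s) | <><>q). Evaluate φ at each world:
  s0 (successors ∅): φ is false.
  s1 (successors {s3, s4}): φ is true.
  s2 (successors ∅): φ is false.
  s3 (successors {s0}): φ is true.
  s4 (successors ∅): φ is false.
For instance, at s3:
  At s3: <>((<>s -> s) | <><>q) requires (<>s -> s) | <><>q at some successor in {s0}.
    (<>s -> s) | <><>q holds at s0, so <>((<>s -> s) | <><>q) is true at s3.
      At s0: <>s -> s is true, <><>q is false, so (<>s -> s) | <><>q is true.
Satisfying worlds: {s1, s3}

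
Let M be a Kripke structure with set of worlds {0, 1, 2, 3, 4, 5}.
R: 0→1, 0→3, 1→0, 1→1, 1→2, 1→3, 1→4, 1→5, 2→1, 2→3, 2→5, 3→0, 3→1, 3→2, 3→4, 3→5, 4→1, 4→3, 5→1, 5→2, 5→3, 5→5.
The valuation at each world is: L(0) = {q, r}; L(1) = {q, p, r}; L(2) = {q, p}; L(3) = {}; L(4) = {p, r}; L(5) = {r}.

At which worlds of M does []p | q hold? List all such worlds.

Let φ = []p | q. Evaluate φ at each world:
  0 (successors {1, 3}): φ is true.
  1 (successors {0, 1, 2, 3, 4, 5}): φ is true.
  2 (successors {1, 3, 5}): φ is true.
  3 (successors {0, 1, 2, 4, 5}): φ is false.
  4 (successors {1, 3}): φ is false.
  5 (successors {1, 2, 3, 5}): φ is false.
For instance, at 2:
  At 2: []p is false, q is true, so []p | q is true.
    At 2: []p requires p at every successor {1, 3, 5}.
      p fails at 3, so []p is false at 2.
Satisfying worlds: {0, 1, 2}

0, 1, 2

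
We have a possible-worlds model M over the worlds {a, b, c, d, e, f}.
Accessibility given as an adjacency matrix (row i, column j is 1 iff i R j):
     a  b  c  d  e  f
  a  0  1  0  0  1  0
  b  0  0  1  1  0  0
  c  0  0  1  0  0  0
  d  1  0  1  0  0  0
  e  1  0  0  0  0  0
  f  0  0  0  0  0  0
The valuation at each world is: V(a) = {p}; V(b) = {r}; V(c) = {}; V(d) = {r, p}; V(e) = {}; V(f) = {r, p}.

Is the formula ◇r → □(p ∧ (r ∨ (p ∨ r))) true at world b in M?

No

At b: ◇r is true, □(p ∧ (r ∨ (p ∨ r))) is false, so ◇r → □(p ∧ (r ∨ (p ∨ r))) is false.
  At b: ◇r requires r at some successor in {c, d}.
    r holds at d, so ◇r is true at b.
  At b: □(p ∧ (r ∨ (p ∨ r))) requires p ∧ (r ∨ (p ∨ r)) at every successor {c, d}.
    p ∧ (r ∨ (p ∨ r)) fails at c, so □(p ∧ (r ∨ (p ∨ r))) is false at b.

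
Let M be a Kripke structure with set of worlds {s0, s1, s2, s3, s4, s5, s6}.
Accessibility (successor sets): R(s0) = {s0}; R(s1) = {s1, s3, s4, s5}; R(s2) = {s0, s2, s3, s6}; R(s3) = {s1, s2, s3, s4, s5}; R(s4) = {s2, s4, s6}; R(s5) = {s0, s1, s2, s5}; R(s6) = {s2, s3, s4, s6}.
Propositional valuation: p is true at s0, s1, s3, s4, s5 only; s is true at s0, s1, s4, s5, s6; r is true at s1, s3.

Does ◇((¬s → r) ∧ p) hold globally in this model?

Let φ = ◇((¬s → r) ∧ p). Evaluate φ at each world:
  s0 (successors {s0}): φ is true.
  s1 (successors {s1, s3, s4, s5}): φ is true.
  s2 (successors {s0, s2, s3, s6}): φ is true.
  s3 (successors {s1, s2, s3, s4, s5}): φ is true.
  s4 (successors {s2, s4, s6}): φ is true.
  s5 (successors {s0, s1, s2, s5}): φ is true.
  s6 (successors {s2, s3, s4, s6}): φ is true.
For instance, at s3:
  At s3: ◇((¬s → r) ∧ p) requires (¬s → r) ∧ p at some successor in {s1, s2, s3, s4, s5}.
    (¬s → r) ∧ p holds at s1, so ◇((¬s → r) ∧ p) is true at s3.

Yes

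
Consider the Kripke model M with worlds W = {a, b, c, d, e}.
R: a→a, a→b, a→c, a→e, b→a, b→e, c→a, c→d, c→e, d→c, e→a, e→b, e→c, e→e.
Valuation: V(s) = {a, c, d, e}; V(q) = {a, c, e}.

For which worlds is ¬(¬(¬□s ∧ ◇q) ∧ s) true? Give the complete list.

a, b, e

Recall that □ψ holds at a world iff ψ holds at every accessible world, and ◇ψ holds iff ψ holds at some accessible world.
Let φ = ¬(¬(¬□s ∧ ◇q) ∧ s). Evaluate φ at each world:
  a (successors {a, b, c, e}): φ is true.
  b (successors {a, e}): φ is true.
  c (successors {a, d, e}): φ is false.
  d (successors {c}): φ is false.
  e (successors {a, b, c, e}): φ is true.
For instance, at b:
  At b: ¬(¬□s ∧ ◇q) ∧ s is false, so ¬(¬(¬□s ∧ ◇q) ∧ s) is true.
    At b: ¬(¬□s ∧ ◇q) is true, s is false, so ¬(¬□s ∧ ◇q) ∧ s is false.
      At b: ¬□s ∧ ◇q is false, so ¬(¬□s ∧ ◇q) is true.
Satisfying worlds: {a, b, e}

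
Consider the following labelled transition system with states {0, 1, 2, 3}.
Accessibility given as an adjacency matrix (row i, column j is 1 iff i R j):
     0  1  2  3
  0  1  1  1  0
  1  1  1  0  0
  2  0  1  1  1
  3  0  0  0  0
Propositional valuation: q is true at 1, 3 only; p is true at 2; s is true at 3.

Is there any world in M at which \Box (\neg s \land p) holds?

Let φ = \Box (\neg s \land p). Evaluate φ at each world:
  0 (successors {0, 1, 2}): φ is false.
  1 (successors {0, 1}): φ is false.
  2 (successors {1, 2, 3}): φ is false.
  3 (successors ∅): φ is true.
Detail at 3 (witness):
  At 3: no accessible worlds, so \Box (\neg s \land p) holds vacuously.

Yes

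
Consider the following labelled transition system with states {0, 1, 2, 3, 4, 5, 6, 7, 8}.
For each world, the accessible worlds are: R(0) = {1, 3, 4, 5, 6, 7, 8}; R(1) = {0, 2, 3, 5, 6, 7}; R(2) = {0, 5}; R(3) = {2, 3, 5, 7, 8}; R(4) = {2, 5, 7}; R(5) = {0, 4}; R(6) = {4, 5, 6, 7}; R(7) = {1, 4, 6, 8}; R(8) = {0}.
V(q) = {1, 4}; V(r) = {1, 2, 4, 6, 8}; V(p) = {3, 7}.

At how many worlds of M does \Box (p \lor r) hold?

1

Recall that \Box ψ holds at a world iff ψ holds at every accessible world, and \Diamond ψ holds iff ψ holds at some accessible world.
Let φ = \Box (p \lor r). Evaluate φ at each world:
  0 (successors {1, 3, 4, 5, 6, 7, 8}): φ is false.
  1 (successors {0, 2, 3, 5, 6, 7}): φ is false.
  2 (successors {0, 5}): φ is false.
  3 (successors {2, 3, 5, 7, 8}): φ is false.
  4 (successors {2, 5, 7}): φ is false.
  5 (successors {0, 4}): φ is false.
  6 (successors {4, 5, 6, 7}): φ is false.
  7 (successors {1, 4, 6, 8}): φ is true.
  8 (successors {0}): φ is false.
For instance, at 1:
  At 1: \Box (p \lor r) requires p \lor r at every successor {0, 2, 3, 5, 6, 7}.
    p \lor r fails at 0, so \Box (p \lor r) is false at 1.
Satisfying worlds: {7}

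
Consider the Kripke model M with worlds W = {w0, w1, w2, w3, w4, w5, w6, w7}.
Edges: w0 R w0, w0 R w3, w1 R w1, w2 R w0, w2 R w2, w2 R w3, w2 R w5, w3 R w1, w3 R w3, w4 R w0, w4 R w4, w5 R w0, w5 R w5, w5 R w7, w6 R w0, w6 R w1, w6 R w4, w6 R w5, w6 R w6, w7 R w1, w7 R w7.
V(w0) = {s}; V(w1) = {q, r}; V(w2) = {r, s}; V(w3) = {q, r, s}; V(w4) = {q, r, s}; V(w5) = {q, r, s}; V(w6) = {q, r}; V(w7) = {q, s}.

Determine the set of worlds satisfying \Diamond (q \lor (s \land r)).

w0, w1, w2, w3, w4, w5, w6, w7

Recall that \Diamond ψ holds at a world iff ψ holds at some accessible world.
Let φ = \Diamond (q \lor (s \land r)). Evaluate φ at each world:
  w0 (successors {w0, w3}): φ is true.
  w1 (successors {w1}): φ is true.
  w2 (successors {w0, w2, w3, w5}): φ is true.
  w3 (successors {w1, w3}): φ is true.
  w4 (successors {w0, w4}): φ is true.
  w5 (successors {w0, w5, w7}): φ is true.
  w6 (successors {w0, w1, w4, w5, w6}): φ is true.
  w7 (successors {w1, w7}): φ is true.
For instance, at w3:
  At w3: \Diamond (q \lor (s \land r)) requires q \lor (s \land r) at some successor in {w1, w3}.
    q \lor (s \land r) holds at w1, so \Diamond (q \lor (s \land r)) is true at w3.
Satisfying worlds: {w0, w1, w2, w3, w4, w5, w6, w7}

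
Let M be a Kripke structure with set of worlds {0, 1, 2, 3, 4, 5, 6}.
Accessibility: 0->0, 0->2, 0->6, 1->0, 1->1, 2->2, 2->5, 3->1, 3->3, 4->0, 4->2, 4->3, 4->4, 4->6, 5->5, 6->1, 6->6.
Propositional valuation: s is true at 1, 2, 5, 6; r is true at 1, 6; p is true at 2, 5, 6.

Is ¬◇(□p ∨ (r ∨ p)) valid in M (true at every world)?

No

Let φ = ¬◇(□p ∨ (r ∨ p)). Evaluate φ at each world:
  0 (successors {0, 2, 6}): φ is false.
  1 (successors {0, 1}): φ is false.
  2 (successors {2, 5}): φ is false.
  3 (successors {1, 3}): φ is false.
  4 (successors {0, 2, 3, 4, 6}): φ is false.
  5 (successors {5}): φ is false.
  6 (successors {1, 6}): φ is false.
Detail at 0 (counterexample):
  At 0: ◇(□p ∨ (r ∨ p)) is true, so ¬◇(□p ∨ (r ∨ p)) is false.
    At 0: ◇(□p ∨ (r ∨ p)) requires □p ∨ (r ∨ p) at some successor in {0, 2, 6}.
      □p ∨ (r ∨ p) holds at 2, so ◇(□p ∨ (r ∨ p)) is true at 0.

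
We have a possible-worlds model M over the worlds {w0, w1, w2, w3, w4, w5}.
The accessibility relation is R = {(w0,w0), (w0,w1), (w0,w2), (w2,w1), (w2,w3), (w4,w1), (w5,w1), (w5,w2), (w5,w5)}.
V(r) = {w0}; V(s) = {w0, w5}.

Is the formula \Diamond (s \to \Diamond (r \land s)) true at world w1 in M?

No

Recall that \Diamond ψ holds at a world iff ψ holds at some accessible world.
At w1: no accessible worlds, so \Diamond (s \to \Diamond (r \land s)) is false.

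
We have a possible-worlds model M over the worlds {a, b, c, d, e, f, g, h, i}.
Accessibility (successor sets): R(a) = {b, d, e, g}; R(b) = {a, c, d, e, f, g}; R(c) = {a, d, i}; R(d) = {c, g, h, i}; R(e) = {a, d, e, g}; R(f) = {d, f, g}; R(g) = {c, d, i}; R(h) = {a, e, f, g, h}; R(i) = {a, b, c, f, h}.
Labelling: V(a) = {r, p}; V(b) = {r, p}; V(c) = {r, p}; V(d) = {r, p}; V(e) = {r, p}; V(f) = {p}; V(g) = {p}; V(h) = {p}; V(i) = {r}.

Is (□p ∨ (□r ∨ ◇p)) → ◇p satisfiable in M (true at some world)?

Let φ = (□p ∨ (□r ∨ ◇p)) → ◇p. Evaluate φ at each world:
  a (successors {b, d, e, g}): φ is true.
  b (successors {a, c, d, e, f, g}): φ is true.
  c (successors {a, d, i}): φ is true.
  d (successors {c, g, h, i}): φ is true.
  e (successors {a, d, e, g}): φ is true.
  f (successors {d, f, g}): φ is true.
  g (successors {c, d, i}): φ is true.
  h (successors {a, e, f, g, h}): φ is true.
  i (successors {a, b, c, f, h}): φ is true.
Detail at a (witness):
  At a: □p ∨ (□r ∨ ◇p) is true, ◇p is true, so (□p ∨ (□r ∨ ◇p)) → ◇p is true.
    At a: □p is true, □r ∨ ◇p is true, so □p ∨ (□r ∨ ◇p) is true.
      At a: □p requires p at every successor {b, d, e, g}.
        At b: p is true.
        At d: p is true.
        At e: p is true.
        At g: p is true.
      So □p is true at a.
      At a: □r is false, ◇p is true, so □r ∨ ◇p is true.
    At a: ◇p requires p at some successor in {b, d, e, g}.
      p holds at b, so ◇p is true at a.

Yes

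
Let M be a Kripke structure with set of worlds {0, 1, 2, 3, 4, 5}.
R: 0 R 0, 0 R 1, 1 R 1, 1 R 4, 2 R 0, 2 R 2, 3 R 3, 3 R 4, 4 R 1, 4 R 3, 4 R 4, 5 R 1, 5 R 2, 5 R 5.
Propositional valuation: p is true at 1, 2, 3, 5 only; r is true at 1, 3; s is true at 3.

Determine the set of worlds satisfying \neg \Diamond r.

Let φ = \neg \Diamond r. Evaluate φ at each world:
  0 (successors {0, 1}): φ is false.
  1 (successors {1, 4}): φ is false.
  2 (successors {0, 2}): φ is true.
  3 (successors {3, 4}): φ is false.
  4 (successors {1, 3, 4}): φ is false.
  5 (successors {1, 2, 5}): φ is false.
For instance, at 3:
  At 3: \Diamond r is true, so \neg \Diamond r is false.
    At 3: \Diamond r requires r at some successor in {3, 4}.
      r holds at 3, so \Diamond r is true at 3.
Satisfying worlds: {2}

2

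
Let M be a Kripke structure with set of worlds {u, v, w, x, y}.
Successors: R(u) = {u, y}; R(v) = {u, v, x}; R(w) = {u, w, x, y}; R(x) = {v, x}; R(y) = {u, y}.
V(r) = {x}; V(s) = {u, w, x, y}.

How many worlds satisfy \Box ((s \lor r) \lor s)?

Let φ = \Box ((s \lor r) \lor s). Evaluate φ at each world:
  u (successors {u, y}): φ is true.
  v (successors {u, v, x}): φ is false.
  w (successors {u, w, x, y}): φ is true.
  x (successors {v, x}): φ is false.
  y (successors {u, y}): φ is true.
For instance, at x:
  At x: \Box ((s \lor r) \lor s) requires (s \lor r) \lor s at every successor {v, x}.
    (s \lor r) \lor s fails at v, so \Box ((s \lor r) \lor s) is false at x.
Satisfying worlds: {u, w, y}

3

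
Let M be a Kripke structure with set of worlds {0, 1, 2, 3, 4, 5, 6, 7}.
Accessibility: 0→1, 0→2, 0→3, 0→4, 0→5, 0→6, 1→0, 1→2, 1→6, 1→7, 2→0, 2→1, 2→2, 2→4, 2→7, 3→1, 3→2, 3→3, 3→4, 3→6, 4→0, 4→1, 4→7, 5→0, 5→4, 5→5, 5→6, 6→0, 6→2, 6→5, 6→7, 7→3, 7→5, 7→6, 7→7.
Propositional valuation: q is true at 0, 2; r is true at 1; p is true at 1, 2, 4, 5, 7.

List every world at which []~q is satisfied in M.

Let φ = []~q. Evaluate φ at each world:
  0 (successors {1, 2, 3, 4, 5, 6}): φ is false.
  1 (successors {0, 2, 6, 7}): φ is false.
  2 (successors {0, 1, 2, 4, 7}): φ is false.
  3 (successors {1, 2, 3, 4, 6}): φ is false.
  4 (successors {0, 1, 7}): φ is false.
  5 (successors {0, 4, 5, 6}): φ is false.
  6 (successors {0, 2, 5, 7}): φ is false.
  7 (successors {3, 5, 6, 7}): φ is true.
For instance, at 6:
  At 6: []~q requires ~q at every successor {0, 2, 5, 7}.
    ~q fails at 0, so []~q is false at 6.
Satisfying worlds: {7}

7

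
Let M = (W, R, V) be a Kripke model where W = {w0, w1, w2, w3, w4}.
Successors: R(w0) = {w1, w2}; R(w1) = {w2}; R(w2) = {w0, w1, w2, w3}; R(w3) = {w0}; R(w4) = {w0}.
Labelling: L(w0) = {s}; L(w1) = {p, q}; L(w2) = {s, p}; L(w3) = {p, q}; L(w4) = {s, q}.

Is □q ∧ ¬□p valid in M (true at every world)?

Let φ = □q ∧ ¬□p. Evaluate φ at each world:
  w0 (successors {w1, w2}): φ is false.
  w1 (successors {w2}): φ is false.
  w2 (successors {w0, w1, w2, w3}): φ is false.
  w3 (successors {w0}): φ is false.
  w4 (successors {w0}): φ is false.
Detail at w0 (counterexample):
  At w0: □q is false, ¬□p is false, so □q ∧ ¬□p is false.
    At w0: □q requires q at every successor {w1, w2}.
      q fails at w2, so □q is false at w0.
    At w0: □p is true, so ¬□p is false.
      At w0: □p requires p at every successor {w1, w2}.
        At w1: p is true.
        At w2: p is true.
      So □p is true at w0.

No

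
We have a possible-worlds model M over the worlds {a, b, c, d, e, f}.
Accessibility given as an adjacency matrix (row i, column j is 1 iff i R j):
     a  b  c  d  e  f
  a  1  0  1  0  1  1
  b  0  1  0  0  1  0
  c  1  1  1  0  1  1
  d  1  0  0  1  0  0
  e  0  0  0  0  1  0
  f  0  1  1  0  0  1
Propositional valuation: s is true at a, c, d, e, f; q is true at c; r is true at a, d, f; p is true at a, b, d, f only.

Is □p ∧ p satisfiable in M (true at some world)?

Yes

Recall that □ψ holds at a world iff ψ holds at every accessible world, and ◇ψ holds iff ψ holds at some accessible world.
Let φ = □p ∧ p. Evaluate φ at each world:
  a (successors {a, c, e, f}): φ is false.
  b (successors {b, e}): φ is false.
  c (successors {a, b, c, e, f}): φ is false.
  d (successors {a, d}): φ is true.
  e (successors {e}): φ is false.
  f (successors {b, c, f}): φ is false.
Detail at d (witness):
  At d: □p is true, p is true, so □p ∧ p is true.
    At d: □p requires p at every successor {a, d}.
      At a: p is true.
      At d: p is true.
    So □p is true at d.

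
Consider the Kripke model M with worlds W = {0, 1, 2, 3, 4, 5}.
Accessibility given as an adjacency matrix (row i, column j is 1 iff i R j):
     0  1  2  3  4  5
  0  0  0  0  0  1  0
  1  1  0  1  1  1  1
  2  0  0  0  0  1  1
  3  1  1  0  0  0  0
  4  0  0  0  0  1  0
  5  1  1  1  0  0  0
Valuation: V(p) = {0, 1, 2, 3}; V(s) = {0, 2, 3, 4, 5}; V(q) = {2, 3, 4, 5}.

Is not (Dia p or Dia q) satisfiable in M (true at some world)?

Recall that Dia ψ holds at a world iff ψ holds at some accessible world.
Let φ = not (Dia p or Dia q). Evaluate φ at each world:
  0 (successors {4}): φ is false.
  1 (successors {0, 2, 3, 4, 5}): φ is false.
  2 (successors {4, 5}): φ is false.
  3 (successors {0, 1}): φ is false.
  4 (successors {4}): φ is false.
  5 (successors {0, 1, 2}): φ is false.
For instance, at 0:
  At 0: Dia p or Dia q is true, so not (Dia p or Dia q) is false.
    At 0: Dia p is false, Dia q is true, so Dia p or Dia q is true.
      At 0: Dia p requires p at some successor in {4}.
        At 4: p is false.
      So Dia p is false at 0.
      At 0: Dia q requires q at some successor in {4}.
        q holds at 4, so Dia q is true at 0.

No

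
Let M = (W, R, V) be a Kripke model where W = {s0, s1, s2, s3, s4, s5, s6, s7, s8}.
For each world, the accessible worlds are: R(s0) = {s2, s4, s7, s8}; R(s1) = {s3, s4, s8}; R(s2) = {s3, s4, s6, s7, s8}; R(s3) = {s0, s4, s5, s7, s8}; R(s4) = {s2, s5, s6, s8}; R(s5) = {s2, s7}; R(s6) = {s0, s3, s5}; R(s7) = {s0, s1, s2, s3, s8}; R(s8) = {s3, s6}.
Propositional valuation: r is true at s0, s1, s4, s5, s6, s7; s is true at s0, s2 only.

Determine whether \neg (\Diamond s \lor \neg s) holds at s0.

No

At s0: \Diamond s \lor \neg s is true, so \neg (\Diamond s \lor \neg s) is false.
  At s0: \Diamond s is true, \neg s is false, so \Diamond s \lor \neg s is true.
    At s0: \Diamond s requires s at some successor in {s2, s4, s7, s8}.
      s holds at s2, so \Diamond s is true at s0.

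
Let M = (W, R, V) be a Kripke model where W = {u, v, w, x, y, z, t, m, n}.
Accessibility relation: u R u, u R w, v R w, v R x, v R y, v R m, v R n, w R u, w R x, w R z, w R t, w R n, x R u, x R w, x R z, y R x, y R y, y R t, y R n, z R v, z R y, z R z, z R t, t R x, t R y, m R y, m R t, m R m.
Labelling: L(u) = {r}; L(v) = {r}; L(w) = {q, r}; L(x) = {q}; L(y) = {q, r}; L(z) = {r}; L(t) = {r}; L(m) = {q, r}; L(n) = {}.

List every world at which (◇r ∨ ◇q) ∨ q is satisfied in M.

u, v, w, x, y, z, t, m

Let φ = (◇r ∨ ◇q) ∨ q. Evaluate φ at each world:
  u (successors {u, w}): φ is true.
  v (successors {w, x, y, m, n}): φ is true.
  w (successors {u, x, z, t, n}): φ is true.
  x (successors {u, w, z}): φ is true.
  y (successors {x, y, t, n}): φ is true.
  z (successors {v, y, z, t}): φ is true.
  t (successors {x, y}): φ is true.
  m (successors {y, t, m}): φ is true.
  n (successors ∅): φ is false.
For instance, at z:
  At z: ◇r ∨ ◇q is true, q is false, so (◇r ∨ ◇q) ∨ q is true.
    At z: ◇r is true, ◇q is true, so ◇r ∨ ◇q is true.
      At z: ◇r requires r at some successor in {v, y, z, t}.
        r holds at v, so ◇r is true at z.
      At z: ◇q requires q at some successor in {v, y, z, t}.
        q holds at y, so ◇q is true at z.
Satisfying worlds: {u, v, w, x, y, z, t, m}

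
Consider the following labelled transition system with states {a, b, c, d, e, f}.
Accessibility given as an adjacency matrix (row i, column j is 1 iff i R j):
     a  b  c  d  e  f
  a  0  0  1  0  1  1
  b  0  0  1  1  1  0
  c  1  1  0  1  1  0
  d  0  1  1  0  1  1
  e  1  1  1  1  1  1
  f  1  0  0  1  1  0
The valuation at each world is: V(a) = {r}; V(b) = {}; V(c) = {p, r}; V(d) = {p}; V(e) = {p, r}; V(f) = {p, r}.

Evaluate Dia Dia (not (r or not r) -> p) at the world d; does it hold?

At d: Dia Dia (not (r or not r) -> p) requires Dia (not (r or not r) -> p) at some successor in {b, c, e, f}.
  Dia (not (r or not r) -> p) holds at b, so Dia Dia (not (r or not r) -> p) is true at d.
    At b: Dia (not (r or not r) -> p) requires not (r or not r) -> p at some successor in {c, d, e}.
      not (r or not r) -> p holds at c, so Dia (not (r or not r) -> p) is true at b.

Yes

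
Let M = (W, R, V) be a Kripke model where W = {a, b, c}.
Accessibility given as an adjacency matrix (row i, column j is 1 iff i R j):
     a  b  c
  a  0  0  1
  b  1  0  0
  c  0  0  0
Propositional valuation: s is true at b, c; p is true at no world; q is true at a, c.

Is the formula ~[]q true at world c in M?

No

Recall that []ψ holds at a world iff ψ holds at every accessible world, and <>ψ holds iff ψ holds at some accessible world.
At c: []q is true, so ~[]q is false.
  At c: no accessible worlds, so []q holds vacuously.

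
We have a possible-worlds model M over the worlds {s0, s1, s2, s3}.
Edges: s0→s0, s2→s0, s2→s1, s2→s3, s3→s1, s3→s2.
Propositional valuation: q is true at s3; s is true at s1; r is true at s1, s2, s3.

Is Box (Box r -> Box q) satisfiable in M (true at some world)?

Recall that Box ψ holds at a world iff ψ holds at every accessible world, and Dia ψ holds iff ψ holds at some accessible world.
Let φ = Box (Box r -> Box q). Evaluate φ at each world:
  s0 (successors {s0}): φ is true.
  s1 (successors ∅): φ is true.
  s2 (successors {s0, s1, s3}): φ is false.
  s3 (successors {s1, s2}): φ is true.
Detail at s0 (witness):
  At s0: Box (Box r -> Box q) requires Box r -> Box q at every successor {s0}.
      At s0: Box r is false, Box q is false, so Box r -> Box q is true.
  So Box (Box r -> Box q) is true at s0.

Yes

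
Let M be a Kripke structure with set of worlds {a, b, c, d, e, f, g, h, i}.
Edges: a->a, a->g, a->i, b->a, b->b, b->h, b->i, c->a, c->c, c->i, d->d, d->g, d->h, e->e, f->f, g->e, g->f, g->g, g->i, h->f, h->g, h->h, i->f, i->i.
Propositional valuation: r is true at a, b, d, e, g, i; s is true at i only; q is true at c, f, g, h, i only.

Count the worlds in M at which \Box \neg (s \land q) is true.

4

Let φ = \Box \neg (s \land q). Evaluate φ at each world:
  a (successors {a, g, i}): φ is false.
  b (successors {a, b, h, i}): φ is false.
  c (successors {a, c, i}): φ is false.
  d (successors {d, g, h}): φ is true.
  e (successors {e}): φ is true.
  f (successors {f}): φ is true.
  g (successors {e, f, g, i}): φ is false.
  h (successors {f, g, h}): φ is true.
  i (successors {f, i}): φ is false.
For instance, at f:
  At f: \Box \neg (s \land q) requires \neg (s \land q) at every successor {f}.
    At f: \neg (s \land q) is true.
  So \Box \neg (s \land q) is true at f.
Satisfying worlds: {d, e, f, h}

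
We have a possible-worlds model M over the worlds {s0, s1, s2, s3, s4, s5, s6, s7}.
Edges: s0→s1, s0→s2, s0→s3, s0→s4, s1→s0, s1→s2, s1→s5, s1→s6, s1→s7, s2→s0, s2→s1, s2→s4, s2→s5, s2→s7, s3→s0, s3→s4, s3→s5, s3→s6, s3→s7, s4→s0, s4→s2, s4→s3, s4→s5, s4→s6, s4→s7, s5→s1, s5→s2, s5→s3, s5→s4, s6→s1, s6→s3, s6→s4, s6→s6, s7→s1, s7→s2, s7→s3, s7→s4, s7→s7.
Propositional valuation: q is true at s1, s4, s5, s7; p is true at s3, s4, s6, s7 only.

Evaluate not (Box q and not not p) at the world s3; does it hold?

Recall that Box ψ holds at a world iff ψ holds at every accessible world, and Dia ψ holds iff ψ holds at some accessible world.
At s3: Box q and not not p is false, so not (Box q and not not p) is true.
  At s3: Box q is false, not not p is true, so Box q and not not p is false.
    At s3: Box q requires q at every successor {s0, s4, s5, s6, s7}.
      q fails at s0, so Box q is false at s3.

Yes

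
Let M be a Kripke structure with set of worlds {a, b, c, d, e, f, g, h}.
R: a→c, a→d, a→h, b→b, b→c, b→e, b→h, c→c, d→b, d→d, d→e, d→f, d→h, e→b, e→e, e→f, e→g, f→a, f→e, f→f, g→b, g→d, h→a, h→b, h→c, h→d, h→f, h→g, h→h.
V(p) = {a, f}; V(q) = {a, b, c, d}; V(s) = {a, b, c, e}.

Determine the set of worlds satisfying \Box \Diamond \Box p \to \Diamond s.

a, b, c, d, e, f, g, h

Let φ = \Box \Diamond \Box p \to \Diamond s. Evaluate φ at each world:
  a (successors {c, d, h}): φ is true.
  b (successors {b, c, e, h}): φ is true.
  c (successors {c}): φ is true.
  d (successors {b, d, e, f, h}): φ is true.
  e (successors {b, e, f, g}): φ is true.
  f (successors {a, e, f}): φ is true.
  g (successors {b, d}): φ is true.
  h (successors {a, b, c, d, f, g, h}): φ is true.
For instance, at g:
  At g: \Box \Diamond \Box p is false, \Diamond s is true, so \Box \Diamond \Box p \to \Diamond s is true.
    At g: \Box \Diamond \Box p requires \Diamond \Box p at every successor {b, d}.
      \Diamond \Box p fails at b, so \Box \Diamond \Box p is false at g.
    At g: \Diamond s requires s at some successor in {b, d}.
      s holds at b, so \Diamond s is true at g.
Satisfying worlds: {a, b, c, d, e, f, g, h}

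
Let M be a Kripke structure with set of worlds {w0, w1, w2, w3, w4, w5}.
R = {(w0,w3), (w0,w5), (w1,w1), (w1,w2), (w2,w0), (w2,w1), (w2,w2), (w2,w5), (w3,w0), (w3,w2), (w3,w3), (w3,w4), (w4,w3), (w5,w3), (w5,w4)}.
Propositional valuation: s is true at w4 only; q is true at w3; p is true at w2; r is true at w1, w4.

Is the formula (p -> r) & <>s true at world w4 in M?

At w4: p -> r is true, <>s is false, so (p -> r) & <>s is false.
  At w4: <>s requires s at some successor in {w3}.
    At w3: s is false.
  So <>s is false at w4.

No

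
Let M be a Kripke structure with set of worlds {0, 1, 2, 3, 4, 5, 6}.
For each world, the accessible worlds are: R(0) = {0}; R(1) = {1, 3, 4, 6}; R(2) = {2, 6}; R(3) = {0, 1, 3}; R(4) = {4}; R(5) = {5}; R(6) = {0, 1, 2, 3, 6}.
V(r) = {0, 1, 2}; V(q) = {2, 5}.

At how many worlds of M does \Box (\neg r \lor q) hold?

3

Let φ = \Box (\neg r \lor q). Evaluate φ at each world:
  0 (successors {0}): φ is false.
  1 (successors {1, 3, 4, 6}): φ is false.
  2 (successors {2, 6}): φ is true.
  3 (successors {0, 1, 3}): φ is false.
  4 (successors {4}): φ is true.
  5 (successors {5}): φ is true.
  6 (successors {0, 1, 2, 3, 6}): φ is false.
For instance, at 6:
  At 6: \Box (\neg r \lor q) requires \neg r \lor q at every successor {0, 1, 2, 3, 6}.
    \neg r \lor q fails at 0, so \Box (\neg r \lor q) is false at 6.
Satisfying worlds: {2, 4, 5}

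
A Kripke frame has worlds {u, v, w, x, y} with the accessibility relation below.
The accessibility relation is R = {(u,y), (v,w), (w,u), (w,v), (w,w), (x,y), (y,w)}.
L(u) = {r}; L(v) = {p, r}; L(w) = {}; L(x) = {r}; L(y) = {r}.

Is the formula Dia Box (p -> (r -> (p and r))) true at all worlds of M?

Yes

Let φ = Dia Box (p -> (r -> (p and r))). Evaluate φ at each world:
  u (successors {y}): φ is true.
  v (successors {w}): φ is true.
  w (successors {u, v, w}): φ is true.
  x (successors {y}): φ is true.
  y (successors {w}): φ is true.
For instance, at v:
  At v: Dia Box (p -> (r -> (p and r))) requires Box (p -> (r -> (p and r))) at some successor in {w}.
    Box (p -> (r -> (p and r))) holds at w, so Dia Box (p -> (r -> (p and r))) is true at v.
      At w: Box (p -> (r -> (p and r))) requires p -> (r -> (p and r)) at every successor {u, v, w}.
        At u: p -> (r -> (p and r)) is true.
        At v: p -> (r -> (p and r)) is true.
        At w: p -> (r -> (p and r)) is true.
      So Box (p -> (r -> (p and r))) is true at w.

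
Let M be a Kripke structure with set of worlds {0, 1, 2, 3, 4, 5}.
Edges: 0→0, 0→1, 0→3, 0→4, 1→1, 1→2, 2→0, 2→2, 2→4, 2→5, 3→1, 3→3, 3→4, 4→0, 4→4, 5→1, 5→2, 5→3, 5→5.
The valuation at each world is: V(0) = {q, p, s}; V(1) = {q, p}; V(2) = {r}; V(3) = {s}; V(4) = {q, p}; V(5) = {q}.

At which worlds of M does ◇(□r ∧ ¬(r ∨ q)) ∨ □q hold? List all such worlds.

4

Let φ = ◇(□r ∧ ¬(r ∨ q)) ∨ □q. Evaluate φ at each world:
  0 (successors {0, 1, 3, 4}): φ is false.
  1 (successors {1, 2}): φ is false.
  2 (successors {0, 2, 4, 5}): φ is false.
  3 (successors {1, 3, 4}): φ is false.
  4 (successors {0, 4}): φ is true.
  5 (successors {1, 2, 3, 5}): φ is false.
For instance, at 0:
  At 0: ◇(□r ∧ ¬(r ∨ q)) is false, □q is false, so ◇(□r ∧ ¬(r ∨ q)) ∨ □q is false.
    At 0: ◇(□r ∧ ¬(r ∨ q)) requires □r ∧ ¬(r ∨ q) at some successor in {0, 1, 3, 4}.
      At 0: □r ∧ ¬(r ∨ q) is false.
      At 1: □r ∧ ¬(r ∨ q) is false.
      At 3: □r ∧ ¬(r ∨ q) is false.
      At 4: □r ∧ ¬(r ∨ q) is false.
    So ◇(□r ∧ ¬(r ∨ q)) is false at 0.
    At 0: □q requires q at every successor {0, 1, 3, 4}.
      q fails at 3, so □q is false at 0.
Satisfying worlds: {4}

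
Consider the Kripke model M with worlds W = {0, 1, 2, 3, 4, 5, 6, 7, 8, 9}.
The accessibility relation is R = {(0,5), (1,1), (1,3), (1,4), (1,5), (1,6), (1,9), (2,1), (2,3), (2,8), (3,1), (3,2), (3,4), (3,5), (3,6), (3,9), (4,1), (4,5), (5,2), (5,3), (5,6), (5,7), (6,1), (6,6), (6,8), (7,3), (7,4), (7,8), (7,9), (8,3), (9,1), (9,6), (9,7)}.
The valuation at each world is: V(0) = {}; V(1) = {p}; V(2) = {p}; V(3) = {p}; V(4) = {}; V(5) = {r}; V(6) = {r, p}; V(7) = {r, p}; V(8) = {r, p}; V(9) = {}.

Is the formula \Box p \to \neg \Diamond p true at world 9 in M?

No

At 9: \Box p is true, \neg \Diamond p is false, so \Box p \to \neg \Diamond p is false.
  At 9: \Box p requires p at every successor {1, 6, 7}.
    At 1: p is true.
    At 6: p is true.
    At 7: p is true.
  So \Box p is true at 9.
  At 9: \Diamond p is true, so \neg \Diamond p is false.
    At 9: \Diamond p requires p at some successor in {1, 6, 7}.
      p holds at 1, so \Diamond p is true at 9.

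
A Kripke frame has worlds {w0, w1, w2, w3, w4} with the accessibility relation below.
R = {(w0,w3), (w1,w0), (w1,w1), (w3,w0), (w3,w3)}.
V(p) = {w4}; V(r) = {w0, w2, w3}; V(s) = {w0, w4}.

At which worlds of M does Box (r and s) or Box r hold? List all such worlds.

w0, w2, w3, w4

Recall that Box ψ holds at a world iff ψ holds at every accessible world, and Dia ψ holds iff ψ holds at some accessible world.
Let φ = Box (r and s) or Box r. Evaluate φ at each world:
  w0 (successors {w3}): φ is true.
  w1 (successors {w0, w1}): φ is false.
  w2 (successors ∅): φ is true.
  w3 (successors {w0, w3}): φ is true.
  w4 (successors ∅): φ is true.
For instance, at w3:
  At w3: Box (r and s) is false, Box r is true, so Box (r and s) or Box r is true.
    At w3: Box (r and s) requires r and s at every successor {w0, w3}.
      r and s fails at w3, so Box (r and s) is false at w3.
    At w3: Box r requires r at every successor {w0, w3}.
      At w0: r is true.
      At w3: r is true.
    So Box r is true at w3.
Satisfying worlds: {w0, w2, w3, w4}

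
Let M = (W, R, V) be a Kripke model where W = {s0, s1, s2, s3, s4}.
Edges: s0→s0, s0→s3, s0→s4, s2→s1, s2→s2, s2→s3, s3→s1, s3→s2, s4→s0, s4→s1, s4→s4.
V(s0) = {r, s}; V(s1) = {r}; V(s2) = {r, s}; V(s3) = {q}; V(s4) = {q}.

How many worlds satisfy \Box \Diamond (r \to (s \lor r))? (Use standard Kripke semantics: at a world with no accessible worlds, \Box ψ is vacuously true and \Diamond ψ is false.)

Recall that \Box ψ holds at a world iff ψ holds at every accessible world, and \Diamond ψ holds iff ψ holds at some accessible world.
Let φ = \Box \Diamond (r \to (s \lor r)). Evaluate φ at each world:
  s0 (successors {s0, s3, s4}): φ is true.
  s1 (successors ∅): φ is true.
  s2 (successors {s1, s2, s3}): φ is false.
  s3 (successors {s1, s2}): φ is false.
  s4 (successors {s0, s1, s4}): φ is false.
For instance, at s3:
  At s3: \Box \Diamond (r \to (s \lor r)) requires \Diamond (r \to (s \lor r)) at every successor {s1, s2}.
    \Diamond (r \to (s \lor r)) fails at s1, so \Box \Diamond (r \to (s \lor r)) is false at s3.
      At s1: no accessible worlds, so \Diamond (r \to (s \lor r)) is false.
Satisfying worlds: {s0, s1}

2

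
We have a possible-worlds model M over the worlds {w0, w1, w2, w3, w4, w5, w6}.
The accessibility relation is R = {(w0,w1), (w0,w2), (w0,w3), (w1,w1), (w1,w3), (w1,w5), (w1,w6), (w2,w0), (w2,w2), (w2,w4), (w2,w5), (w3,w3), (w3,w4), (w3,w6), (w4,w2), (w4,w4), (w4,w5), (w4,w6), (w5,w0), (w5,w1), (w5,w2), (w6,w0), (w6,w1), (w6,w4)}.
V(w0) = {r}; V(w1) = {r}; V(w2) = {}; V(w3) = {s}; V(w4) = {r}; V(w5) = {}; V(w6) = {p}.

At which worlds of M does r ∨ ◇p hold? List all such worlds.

Let φ = r ∨ ◇p. Evaluate φ at each world:
  w0 (successors {w1, w2, w3}): φ is true.
  w1 (successors {w1, w3, w5, w6}): φ is true.
  w2 (successors {w0, w2, w4, w5}): φ is false.
  w3 (successors {w3, w4, w6}): φ is true.
  w4 (successors {w2, w4, w5, w6}): φ is true.
  w5 (successors {w0, w1, w2}): φ is false.
  w6 (successors {w0, w1, w4}): φ is false.
For instance, at w0:
  At w0: r is true, ◇p is false, so r ∨ ◇p is true.
    At w0: ◇p requires p at some successor in {w1, w2, w3}.
      At w1: p is false.
      At w2: p is false.
      At w3: p is false.
    So ◇p is false at w0.
Satisfying worlds: {w0, w1, w3, w4}

w0, w1, w3, w4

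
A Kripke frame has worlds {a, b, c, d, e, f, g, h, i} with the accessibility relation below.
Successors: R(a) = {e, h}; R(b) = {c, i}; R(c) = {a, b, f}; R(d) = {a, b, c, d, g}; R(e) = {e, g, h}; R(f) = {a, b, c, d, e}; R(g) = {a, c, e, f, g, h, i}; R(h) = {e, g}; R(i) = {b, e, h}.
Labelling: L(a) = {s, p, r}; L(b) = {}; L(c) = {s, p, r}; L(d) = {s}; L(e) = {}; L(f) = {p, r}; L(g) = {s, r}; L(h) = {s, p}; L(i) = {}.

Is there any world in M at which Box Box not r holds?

No

Recall that Box ψ holds at a world iff ψ holds at every accessible world, and Dia ψ holds iff ψ holds at some accessible world.
Let φ = Box Box not r. Evaluate φ at each world:
  a (successors {e, h}): φ is false.
  b (successors {c, i}): φ is false.
  c (successors {a, b, f}): φ is false.
  d (successors {a, b, c, d, g}): φ is false.
  e (successors {e, g, h}): φ is false.
  f (successors {a, b, c, d, e}): φ is false.
  g (successors {a, c, e, f, g, h, i}): φ is false.
  h (successors {e, g}): φ is false.
  i (successors {b, e, h}): φ is false.
For instance, at f:
  At f: Box Box not r requires Box not r at every successor {a, b, c, d, e}.
    Box not r fails at b, so Box Box not r is false at f.
      At b: Box not r requires not r at every successor {c, i}.
        not r fails at c, so Box not r is false at b.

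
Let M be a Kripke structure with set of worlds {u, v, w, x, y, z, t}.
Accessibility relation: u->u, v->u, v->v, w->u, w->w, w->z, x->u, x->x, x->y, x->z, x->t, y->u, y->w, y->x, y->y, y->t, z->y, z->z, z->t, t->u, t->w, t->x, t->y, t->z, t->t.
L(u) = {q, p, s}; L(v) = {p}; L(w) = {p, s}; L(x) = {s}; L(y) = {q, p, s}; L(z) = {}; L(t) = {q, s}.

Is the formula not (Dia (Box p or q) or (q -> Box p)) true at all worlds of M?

No

Recall that Box ψ holds at a world iff ψ holds at every accessible world, and Dia ψ holds iff ψ holds at some accessible world.
Let φ = not (Dia (Box p or q) or (q -> Box p)). Evaluate φ at each world:
  u (successors {u}): φ is false.
  v (successors {u, v}): φ is false.
  w (successors {u, w, z}): φ is false.
  x (successors {u, x, y, z, t}): φ is false.
  y (successors {u, w, x, y, t}): φ is false.
  z (successors {y, z, t}): φ is false.
  t (successors {u, w, x, y, z, t}): φ is false.
Detail at u (counterexample):
  At u: Dia (Box p or q) or (q -> Box p) is true, so not (Dia (Box p or q) or (q -> Box p)) is false.
    At u: Dia (Box p or q) is true, q -> Box p is true, so Dia (Box p or q) or (q -> Box p) is true.
      At u: Dia (Box p or q) requires Box p or q at some successor in {u}.
        Box p or q holds at u, so Dia (Box p or q) is true at u.
      At u: q is true, Box p is true, so q -> Box p is true.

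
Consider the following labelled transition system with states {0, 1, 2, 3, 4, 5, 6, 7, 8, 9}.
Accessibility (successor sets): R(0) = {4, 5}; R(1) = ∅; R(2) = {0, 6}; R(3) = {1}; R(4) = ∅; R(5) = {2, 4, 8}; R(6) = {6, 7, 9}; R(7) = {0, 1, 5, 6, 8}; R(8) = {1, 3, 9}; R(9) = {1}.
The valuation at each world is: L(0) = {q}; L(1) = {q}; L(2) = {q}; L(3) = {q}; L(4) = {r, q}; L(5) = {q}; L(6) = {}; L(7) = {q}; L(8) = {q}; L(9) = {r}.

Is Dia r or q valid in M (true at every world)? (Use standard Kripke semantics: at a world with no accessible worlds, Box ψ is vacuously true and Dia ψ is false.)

No

Let φ = Dia r or q. Evaluate φ at each world:
  0 (successors {4, 5}): φ is true.
  1 (successors ∅): φ is true.
  2 (successors {0, 6}): φ is true.
  3 (successors {1}): φ is true.
  4 (successors ∅): φ is true.
  5 (successors {2, 4, 8}): φ is true.
  6 (successors {6, 7, 9}): φ is true.
  7 (successors {0, 1, 5, 6, 8}): φ is true.
  8 (successors {1, 3, 9}): φ is true.
  9 (successors {1}): φ is false.
Detail at 9 (counterexample):
  At 9: Dia r is false, q is false, so Dia r or q is false.
    At 9: Dia r requires r at some successor in {1}.
      At 1: r is false.
    So Dia r is false at 9.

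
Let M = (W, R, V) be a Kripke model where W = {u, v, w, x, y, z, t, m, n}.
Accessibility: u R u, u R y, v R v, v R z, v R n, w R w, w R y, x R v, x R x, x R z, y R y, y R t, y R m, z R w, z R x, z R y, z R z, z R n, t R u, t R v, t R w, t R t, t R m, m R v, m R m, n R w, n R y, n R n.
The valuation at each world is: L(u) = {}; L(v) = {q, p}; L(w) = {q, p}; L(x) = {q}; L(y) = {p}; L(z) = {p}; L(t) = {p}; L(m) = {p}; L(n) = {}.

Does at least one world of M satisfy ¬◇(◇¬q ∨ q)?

Let φ = ¬◇(◇¬q ∨ q). Evaluate φ at each world:
  u (successors {u, y}): φ is false.
  v (successors {v, z, n}): φ is false.
  w (successors {w, y}): φ is false.
  x (successors {v, x, z}): φ is false.
  y (successors {y, t, m}): φ is false.
  z (successors {w, x, y, z, n}): φ is false.
  t (successors {u, v, w, t, m}): φ is false.
  m (successors {v, m}): φ is false.
  n (successors {w, y, n}): φ is false.
For instance, at w:
  At w: ◇(◇¬q ∨ q) is true, so ¬◇(◇¬q ∨ q) is false.
    At w: ◇(◇¬q ∨ q) requires ◇¬q ∨ q at some successor in {w, y}.
      ◇¬q ∨ q holds at w, so ◇(◇¬q ∨ q) is true at w.

No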